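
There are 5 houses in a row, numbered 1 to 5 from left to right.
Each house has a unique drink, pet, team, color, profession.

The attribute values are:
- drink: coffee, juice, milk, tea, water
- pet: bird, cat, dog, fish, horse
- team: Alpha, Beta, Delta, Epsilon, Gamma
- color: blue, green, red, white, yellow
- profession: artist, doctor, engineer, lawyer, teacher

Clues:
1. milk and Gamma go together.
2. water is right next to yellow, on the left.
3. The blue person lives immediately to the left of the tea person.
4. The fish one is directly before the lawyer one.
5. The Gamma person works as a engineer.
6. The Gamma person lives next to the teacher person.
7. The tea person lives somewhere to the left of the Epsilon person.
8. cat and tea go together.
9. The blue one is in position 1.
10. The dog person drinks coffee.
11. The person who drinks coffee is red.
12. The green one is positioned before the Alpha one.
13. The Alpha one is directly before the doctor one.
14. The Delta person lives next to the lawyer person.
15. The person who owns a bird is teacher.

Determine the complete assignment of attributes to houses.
Solution:

House | Drink | Pet | Team | Color | Profession
-----------------------------------------------
  1   | water | fish | Delta | blue | artist
  2   | tea | cat | Beta | yellow | lawyer
  3   | milk | horse | Gamma | green | engineer
  4   | juice | bird | Alpha | white | teacher
  5   | coffee | dog | Epsilon | red | doctor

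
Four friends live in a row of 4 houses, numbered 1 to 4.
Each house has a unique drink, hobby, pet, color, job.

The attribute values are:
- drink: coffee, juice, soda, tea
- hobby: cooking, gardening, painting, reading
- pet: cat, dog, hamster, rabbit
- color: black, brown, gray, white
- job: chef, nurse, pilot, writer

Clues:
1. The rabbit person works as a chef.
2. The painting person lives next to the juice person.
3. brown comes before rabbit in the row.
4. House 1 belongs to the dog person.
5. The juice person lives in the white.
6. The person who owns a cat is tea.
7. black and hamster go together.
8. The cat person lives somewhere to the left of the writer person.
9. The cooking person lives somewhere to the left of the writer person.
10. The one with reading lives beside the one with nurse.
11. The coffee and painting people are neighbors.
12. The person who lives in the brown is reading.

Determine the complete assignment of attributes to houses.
Solution:

House | Drink | Hobby | Pet | Color | Job
-----------------------------------------
  1   | coffee | reading | dog | brown | pilot
  2   | tea | painting | cat | gray | nurse
  3   | juice | cooking | rabbit | white | chef
  4   | soda | gardening | hamster | black | writer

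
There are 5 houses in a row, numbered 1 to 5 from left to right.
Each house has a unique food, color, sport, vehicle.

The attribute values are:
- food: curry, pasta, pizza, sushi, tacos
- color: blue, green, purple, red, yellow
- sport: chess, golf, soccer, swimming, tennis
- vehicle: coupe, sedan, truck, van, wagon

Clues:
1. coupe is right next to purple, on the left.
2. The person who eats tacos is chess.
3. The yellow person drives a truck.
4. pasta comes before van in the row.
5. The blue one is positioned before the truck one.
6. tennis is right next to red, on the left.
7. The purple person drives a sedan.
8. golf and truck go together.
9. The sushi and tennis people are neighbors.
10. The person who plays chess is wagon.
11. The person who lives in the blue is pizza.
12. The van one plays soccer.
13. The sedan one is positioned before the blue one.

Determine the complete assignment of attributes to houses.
Solution:

House | Food | Color | Sport | Vehicle
--------------------------------------
  1   | sushi | green | swimming | coupe
  2   | pasta | purple | tennis | sedan
  3   | tacos | red | chess | wagon
  4   | pizza | blue | soccer | van
  5   | curry | yellow | golf | truck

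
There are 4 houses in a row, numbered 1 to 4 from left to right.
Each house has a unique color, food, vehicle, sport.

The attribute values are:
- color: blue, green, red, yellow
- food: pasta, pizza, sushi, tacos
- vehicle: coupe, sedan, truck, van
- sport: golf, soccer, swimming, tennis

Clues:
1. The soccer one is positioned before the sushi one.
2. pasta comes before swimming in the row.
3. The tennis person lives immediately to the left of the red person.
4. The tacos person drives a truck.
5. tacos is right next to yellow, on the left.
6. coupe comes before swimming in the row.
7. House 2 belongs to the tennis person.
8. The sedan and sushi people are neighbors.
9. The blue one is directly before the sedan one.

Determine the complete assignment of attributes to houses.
Solution:

House | Color | Food | Vehicle | Sport
--------------------------------------
  1   | blue | tacos | truck | soccer
  2   | yellow | pasta | sedan | tennis
  3   | red | sushi | coupe | golf
  4   | green | pizza | van | swimming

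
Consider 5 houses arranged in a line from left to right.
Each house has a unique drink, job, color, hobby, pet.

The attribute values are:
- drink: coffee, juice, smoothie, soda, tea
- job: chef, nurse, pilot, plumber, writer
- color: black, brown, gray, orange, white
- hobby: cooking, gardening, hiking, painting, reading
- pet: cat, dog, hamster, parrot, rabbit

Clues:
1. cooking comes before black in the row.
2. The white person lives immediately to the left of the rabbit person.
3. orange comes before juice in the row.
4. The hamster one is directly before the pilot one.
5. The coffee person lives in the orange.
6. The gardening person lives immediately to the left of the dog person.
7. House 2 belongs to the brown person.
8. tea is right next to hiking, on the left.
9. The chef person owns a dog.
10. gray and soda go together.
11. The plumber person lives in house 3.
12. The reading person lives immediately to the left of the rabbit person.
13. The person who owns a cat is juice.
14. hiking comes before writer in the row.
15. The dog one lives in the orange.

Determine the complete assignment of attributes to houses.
Solution:

House | Drink | Job | Color | Hobby | Pet
-----------------------------------------
  1   | tea | nurse | white | reading | hamster
  2   | smoothie | pilot | brown | hiking | rabbit
  3   | soda | plumber | gray | gardening | parrot
  4   | coffee | chef | orange | cooking | dog
  5   | juice | writer | black | painting | cat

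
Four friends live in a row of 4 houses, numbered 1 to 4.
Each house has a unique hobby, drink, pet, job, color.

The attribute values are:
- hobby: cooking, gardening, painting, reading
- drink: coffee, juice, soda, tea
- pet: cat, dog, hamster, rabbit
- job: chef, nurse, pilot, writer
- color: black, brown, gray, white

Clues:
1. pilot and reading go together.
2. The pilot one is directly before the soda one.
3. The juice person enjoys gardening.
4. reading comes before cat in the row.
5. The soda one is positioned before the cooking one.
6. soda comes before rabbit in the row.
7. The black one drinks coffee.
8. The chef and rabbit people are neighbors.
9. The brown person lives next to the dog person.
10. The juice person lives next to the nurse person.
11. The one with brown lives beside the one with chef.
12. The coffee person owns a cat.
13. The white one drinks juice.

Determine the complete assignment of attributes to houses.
Solution:

House | Hobby | Drink | Pet | Job | Color
-----------------------------------------
  1   | reading | tea | hamster | pilot | brown
  2   | painting | soda | dog | chef | gray
  3   | gardening | juice | rabbit | writer | white
  4   | cooking | coffee | cat | nurse | black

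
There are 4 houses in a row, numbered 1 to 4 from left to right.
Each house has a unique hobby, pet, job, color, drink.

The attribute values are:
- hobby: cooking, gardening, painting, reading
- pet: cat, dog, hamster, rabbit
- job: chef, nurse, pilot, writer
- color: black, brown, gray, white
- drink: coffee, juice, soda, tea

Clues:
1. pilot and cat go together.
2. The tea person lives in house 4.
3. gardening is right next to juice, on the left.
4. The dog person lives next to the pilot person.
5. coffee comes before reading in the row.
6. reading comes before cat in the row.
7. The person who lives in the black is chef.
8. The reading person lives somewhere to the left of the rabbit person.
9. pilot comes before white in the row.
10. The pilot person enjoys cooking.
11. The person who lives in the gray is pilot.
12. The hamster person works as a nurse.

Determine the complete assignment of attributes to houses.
Solution:

House | Hobby | Pet | Job | Color | Drink
-----------------------------------------
  1   | gardening | hamster | nurse | brown | coffee
  2   | reading | dog | chef | black | juice
  3   | cooking | cat | pilot | gray | soda
  4   | painting | rabbit | writer | white | tea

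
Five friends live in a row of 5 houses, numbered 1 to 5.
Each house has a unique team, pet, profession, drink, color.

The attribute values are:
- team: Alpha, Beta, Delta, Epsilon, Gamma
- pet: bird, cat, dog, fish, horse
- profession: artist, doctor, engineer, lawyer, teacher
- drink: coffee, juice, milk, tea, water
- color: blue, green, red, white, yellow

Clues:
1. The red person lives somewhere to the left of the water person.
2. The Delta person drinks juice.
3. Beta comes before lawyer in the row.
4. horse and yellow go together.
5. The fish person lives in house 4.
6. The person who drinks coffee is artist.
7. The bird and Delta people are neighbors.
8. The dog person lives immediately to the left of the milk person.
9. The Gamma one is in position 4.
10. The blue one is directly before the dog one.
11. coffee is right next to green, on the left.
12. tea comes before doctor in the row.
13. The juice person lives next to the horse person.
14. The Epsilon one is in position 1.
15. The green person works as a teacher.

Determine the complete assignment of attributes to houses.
Solution:

House | Team | Pet | Profession | Drink | Color
-----------------------------------------------
  1   | Epsilon | bird | artist | coffee | blue
  2   | Delta | dog | teacher | juice | green
  3   | Beta | horse | engineer | milk | yellow
  4   | Gamma | fish | lawyer | tea | red
  5   | Alpha | cat | doctor | water | white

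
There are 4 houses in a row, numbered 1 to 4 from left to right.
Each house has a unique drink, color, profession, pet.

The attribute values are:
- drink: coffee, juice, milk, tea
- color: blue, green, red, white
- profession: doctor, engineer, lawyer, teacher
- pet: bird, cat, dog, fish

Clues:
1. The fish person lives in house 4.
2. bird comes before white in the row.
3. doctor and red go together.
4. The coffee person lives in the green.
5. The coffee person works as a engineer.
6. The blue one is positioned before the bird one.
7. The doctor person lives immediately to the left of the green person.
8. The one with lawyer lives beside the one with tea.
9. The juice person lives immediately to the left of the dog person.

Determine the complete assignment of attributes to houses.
Solution:

House | Drink | Color | Profession | Pet
----------------------------------------
  1   | juice | blue | lawyer | cat
  2   | tea | red | doctor | dog
  3   | coffee | green | engineer | bird
  4   | milk | white | teacher | fish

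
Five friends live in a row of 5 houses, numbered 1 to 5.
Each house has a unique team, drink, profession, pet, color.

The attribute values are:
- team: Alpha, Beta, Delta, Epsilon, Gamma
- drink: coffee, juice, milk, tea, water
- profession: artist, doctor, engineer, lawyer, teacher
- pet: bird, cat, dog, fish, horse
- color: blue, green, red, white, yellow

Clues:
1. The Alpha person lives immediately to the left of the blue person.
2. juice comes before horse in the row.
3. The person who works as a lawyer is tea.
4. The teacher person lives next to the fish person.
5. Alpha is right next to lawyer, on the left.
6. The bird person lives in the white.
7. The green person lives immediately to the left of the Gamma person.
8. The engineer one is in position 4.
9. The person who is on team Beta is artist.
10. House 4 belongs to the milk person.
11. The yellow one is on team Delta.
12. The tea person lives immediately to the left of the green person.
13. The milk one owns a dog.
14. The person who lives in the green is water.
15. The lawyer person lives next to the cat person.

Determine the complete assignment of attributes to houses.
Solution:

House | Team | Drink | Profession | Pet | Color
-----------------------------------------------
  1   | Alpha | juice | teacher | bird | white
  2   | Epsilon | tea | lawyer | fish | blue
  3   | Beta | water | artist | cat | green
  4   | Gamma | milk | engineer | dog | red
  5   | Delta | coffee | doctor | horse | yellow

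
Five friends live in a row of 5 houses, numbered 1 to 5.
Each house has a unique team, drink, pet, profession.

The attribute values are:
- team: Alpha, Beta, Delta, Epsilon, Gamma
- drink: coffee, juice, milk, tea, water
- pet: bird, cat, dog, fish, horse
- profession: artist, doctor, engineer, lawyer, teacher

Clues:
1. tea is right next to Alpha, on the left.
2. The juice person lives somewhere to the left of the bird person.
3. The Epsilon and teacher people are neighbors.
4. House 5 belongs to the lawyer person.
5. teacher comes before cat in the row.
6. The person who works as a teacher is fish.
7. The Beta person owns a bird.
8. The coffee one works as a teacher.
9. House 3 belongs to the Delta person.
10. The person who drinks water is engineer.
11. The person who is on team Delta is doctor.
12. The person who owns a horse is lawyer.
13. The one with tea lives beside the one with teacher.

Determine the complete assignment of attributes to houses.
Solution:

House | Team | Drink | Pet | Profession
---------------------------------------
  1   | Epsilon | tea | dog | artist
  2   | Alpha | coffee | fish | teacher
  3   | Delta | juice | cat | doctor
  4   | Beta | water | bird | engineer
  5   | Gamma | milk | horse | lawyer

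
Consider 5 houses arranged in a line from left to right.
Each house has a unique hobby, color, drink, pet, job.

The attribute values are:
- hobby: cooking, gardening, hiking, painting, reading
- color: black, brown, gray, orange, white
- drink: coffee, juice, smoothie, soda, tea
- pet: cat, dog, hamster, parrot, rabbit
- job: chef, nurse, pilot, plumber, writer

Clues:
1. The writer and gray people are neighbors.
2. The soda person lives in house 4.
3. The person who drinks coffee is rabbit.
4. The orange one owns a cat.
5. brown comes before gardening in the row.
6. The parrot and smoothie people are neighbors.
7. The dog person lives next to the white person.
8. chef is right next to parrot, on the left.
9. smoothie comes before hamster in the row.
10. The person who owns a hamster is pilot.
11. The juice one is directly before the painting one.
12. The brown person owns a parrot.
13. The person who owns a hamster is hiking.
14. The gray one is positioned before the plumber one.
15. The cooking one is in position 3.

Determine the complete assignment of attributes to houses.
Solution:

House | Hobby | Color | Drink | Pet | Job
-----------------------------------------
  1   | reading | orange | juice | cat | chef
  2   | painting | brown | tea | parrot | writer
  3   | cooking | gray | smoothie | dog | nurse
  4   | hiking | white | soda | hamster | pilot
  5   | gardening | black | coffee | rabbit | plumber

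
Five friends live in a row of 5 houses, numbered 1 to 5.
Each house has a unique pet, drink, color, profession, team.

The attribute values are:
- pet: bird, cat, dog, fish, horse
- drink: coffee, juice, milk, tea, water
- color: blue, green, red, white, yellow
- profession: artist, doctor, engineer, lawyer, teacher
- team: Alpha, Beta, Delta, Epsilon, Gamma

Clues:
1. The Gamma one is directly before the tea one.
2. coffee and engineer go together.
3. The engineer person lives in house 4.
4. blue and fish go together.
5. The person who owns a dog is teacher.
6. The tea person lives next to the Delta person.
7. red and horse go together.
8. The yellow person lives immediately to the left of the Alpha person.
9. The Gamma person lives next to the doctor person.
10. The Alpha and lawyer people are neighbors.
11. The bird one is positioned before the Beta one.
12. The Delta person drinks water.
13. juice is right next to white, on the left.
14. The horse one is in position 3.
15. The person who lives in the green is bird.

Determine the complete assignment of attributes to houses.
Solution:

House | Pet | Drink | Color | Profession | Team
-----------------------------------------------
  1   | dog | juice | yellow | teacher | Gamma
  2   | cat | tea | white | doctor | Alpha
  3   | horse | water | red | lawyer | Delta
  4   | bird | coffee | green | engineer | Epsilon
  5   | fish | milk | blue | artist | Beta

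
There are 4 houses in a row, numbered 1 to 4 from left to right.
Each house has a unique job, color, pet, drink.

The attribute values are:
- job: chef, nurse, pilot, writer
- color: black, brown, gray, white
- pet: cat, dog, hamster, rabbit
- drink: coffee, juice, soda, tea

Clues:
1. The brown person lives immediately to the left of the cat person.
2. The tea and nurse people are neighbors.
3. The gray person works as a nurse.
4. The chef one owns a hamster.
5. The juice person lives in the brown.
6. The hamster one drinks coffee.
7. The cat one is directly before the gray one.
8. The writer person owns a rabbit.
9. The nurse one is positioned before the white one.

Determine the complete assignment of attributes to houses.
Solution:

House | Job | Color | Pet | Drink
---------------------------------
  1   | writer | brown | rabbit | juice
  2   | pilot | black | cat | tea
  3   | nurse | gray | dog | soda
  4   | chef | white | hamster | coffee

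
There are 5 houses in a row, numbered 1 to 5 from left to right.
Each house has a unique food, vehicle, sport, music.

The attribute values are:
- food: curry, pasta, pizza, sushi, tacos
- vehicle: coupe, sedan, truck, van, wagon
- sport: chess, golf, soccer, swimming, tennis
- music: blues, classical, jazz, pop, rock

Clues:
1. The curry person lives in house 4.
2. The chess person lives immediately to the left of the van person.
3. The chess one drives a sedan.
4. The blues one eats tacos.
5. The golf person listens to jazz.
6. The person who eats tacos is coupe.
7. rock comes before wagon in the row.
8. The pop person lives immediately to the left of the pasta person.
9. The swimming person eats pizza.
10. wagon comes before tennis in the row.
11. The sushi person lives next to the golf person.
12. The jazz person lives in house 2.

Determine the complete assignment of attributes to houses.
Solution:

House | Food | Vehicle | Sport | Music
--------------------------------------
  1   | sushi | sedan | chess | pop
  2   | pasta | van | golf | jazz
  3   | pizza | truck | swimming | rock
  4   | curry | wagon | soccer | classical
  5   | tacos | coupe | tennis | blues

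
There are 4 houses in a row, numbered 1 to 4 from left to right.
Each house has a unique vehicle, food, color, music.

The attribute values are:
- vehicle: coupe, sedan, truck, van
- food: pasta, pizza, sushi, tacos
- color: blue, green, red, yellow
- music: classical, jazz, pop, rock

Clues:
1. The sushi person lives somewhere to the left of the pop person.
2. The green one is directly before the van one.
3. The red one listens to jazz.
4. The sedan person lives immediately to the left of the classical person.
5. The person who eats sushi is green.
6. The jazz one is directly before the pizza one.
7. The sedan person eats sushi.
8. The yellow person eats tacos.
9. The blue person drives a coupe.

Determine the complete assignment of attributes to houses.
Solution:

House | Vehicle | Food | Color | Music
--------------------------------------
  1   | sedan | sushi | green | rock
  2   | van | tacos | yellow | classical
  3   | truck | pasta | red | jazz
  4   | coupe | pizza | blue | pop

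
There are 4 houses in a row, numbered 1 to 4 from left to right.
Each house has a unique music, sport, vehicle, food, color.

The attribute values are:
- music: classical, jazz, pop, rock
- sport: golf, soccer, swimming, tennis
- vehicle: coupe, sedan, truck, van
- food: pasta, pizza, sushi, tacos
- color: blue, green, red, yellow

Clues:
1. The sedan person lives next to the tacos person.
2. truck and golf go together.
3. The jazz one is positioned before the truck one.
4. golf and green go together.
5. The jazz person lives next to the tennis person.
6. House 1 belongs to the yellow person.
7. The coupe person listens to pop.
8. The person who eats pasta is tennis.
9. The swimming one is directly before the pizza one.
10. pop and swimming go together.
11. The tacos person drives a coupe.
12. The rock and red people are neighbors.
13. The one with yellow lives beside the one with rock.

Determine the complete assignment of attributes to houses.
Solution:

House | Music | Sport | Vehicle | Food | Color
----------------------------------------------
  1   | jazz | soccer | van | sushi | yellow
  2   | rock | tennis | sedan | pasta | blue
  3   | pop | swimming | coupe | tacos | red
  4   | classical | golf | truck | pizza | green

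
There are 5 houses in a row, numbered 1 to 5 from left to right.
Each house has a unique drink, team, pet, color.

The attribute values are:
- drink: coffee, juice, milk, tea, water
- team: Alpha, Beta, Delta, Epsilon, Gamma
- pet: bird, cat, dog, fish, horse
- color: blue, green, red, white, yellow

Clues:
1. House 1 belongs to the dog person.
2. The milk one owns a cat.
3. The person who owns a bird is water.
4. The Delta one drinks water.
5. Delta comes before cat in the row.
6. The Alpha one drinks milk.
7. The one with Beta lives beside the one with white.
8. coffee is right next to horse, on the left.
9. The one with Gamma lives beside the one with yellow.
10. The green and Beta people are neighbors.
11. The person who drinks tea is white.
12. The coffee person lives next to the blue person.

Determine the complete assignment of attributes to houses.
Solution:

House | Drink | Team | Pet | Color
----------------------------------
  1   | coffee | Epsilon | dog | green
  2   | juice | Beta | horse | blue
  3   | tea | Gamma | fish | white
  4   | water | Delta | bird | yellow
  5   | milk | Alpha | cat | red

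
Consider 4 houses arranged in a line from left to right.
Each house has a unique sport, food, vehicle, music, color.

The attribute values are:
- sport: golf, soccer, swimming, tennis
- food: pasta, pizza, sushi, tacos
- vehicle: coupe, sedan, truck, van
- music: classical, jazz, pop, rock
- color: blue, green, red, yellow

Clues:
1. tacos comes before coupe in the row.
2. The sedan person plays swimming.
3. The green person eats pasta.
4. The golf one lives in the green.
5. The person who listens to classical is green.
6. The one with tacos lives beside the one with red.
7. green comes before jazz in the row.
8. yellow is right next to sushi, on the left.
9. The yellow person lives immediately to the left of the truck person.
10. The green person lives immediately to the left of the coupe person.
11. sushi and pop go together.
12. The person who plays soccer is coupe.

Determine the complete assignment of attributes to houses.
Solution:

House | Sport | Food | Vehicle | Music | Color
----------------------------------------------
  1   | swimming | tacos | sedan | rock | yellow
  2   | tennis | sushi | truck | pop | red
  3   | golf | pasta | van | classical | green
  4   | soccer | pizza | coupe | jazz | blue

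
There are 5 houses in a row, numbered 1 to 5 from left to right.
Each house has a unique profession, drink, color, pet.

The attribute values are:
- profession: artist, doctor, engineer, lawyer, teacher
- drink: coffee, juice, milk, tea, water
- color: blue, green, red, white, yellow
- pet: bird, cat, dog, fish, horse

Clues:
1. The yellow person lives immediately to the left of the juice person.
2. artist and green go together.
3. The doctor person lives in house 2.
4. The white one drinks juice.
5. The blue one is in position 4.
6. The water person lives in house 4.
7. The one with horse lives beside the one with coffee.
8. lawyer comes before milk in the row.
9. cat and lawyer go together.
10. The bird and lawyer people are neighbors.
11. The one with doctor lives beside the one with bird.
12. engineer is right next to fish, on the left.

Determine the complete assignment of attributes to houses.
Solution:

House | Profession | Drink | Color | Pet
----------------------------------------
  1   | engineer | tea | red | horse
  2   | doctor | coffee | yellow | fish
  3   | teacher | juice | white | bird
  4   | lawyer | water | blue | cat
  5   | artist | milk | green | dog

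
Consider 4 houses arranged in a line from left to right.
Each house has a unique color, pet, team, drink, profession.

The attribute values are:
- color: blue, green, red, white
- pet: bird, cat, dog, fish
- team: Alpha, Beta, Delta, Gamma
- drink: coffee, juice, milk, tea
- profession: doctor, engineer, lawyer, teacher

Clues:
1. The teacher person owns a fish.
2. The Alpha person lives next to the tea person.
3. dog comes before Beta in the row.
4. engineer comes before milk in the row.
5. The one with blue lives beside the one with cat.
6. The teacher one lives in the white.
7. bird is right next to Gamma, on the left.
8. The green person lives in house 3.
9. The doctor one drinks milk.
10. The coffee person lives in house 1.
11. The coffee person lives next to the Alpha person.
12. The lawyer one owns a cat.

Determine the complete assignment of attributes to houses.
Solution:

House | Color | Pet | Team | Drink | Profession
-----------------------------------------------
  1   | red | dog | Delta | coffee | engineer
  2   | blue | bird | Alpha | milk | doctor
  3   | green | cat | Gamma | tea | lawyer
  4   | white | fish | Beta | juice | teacher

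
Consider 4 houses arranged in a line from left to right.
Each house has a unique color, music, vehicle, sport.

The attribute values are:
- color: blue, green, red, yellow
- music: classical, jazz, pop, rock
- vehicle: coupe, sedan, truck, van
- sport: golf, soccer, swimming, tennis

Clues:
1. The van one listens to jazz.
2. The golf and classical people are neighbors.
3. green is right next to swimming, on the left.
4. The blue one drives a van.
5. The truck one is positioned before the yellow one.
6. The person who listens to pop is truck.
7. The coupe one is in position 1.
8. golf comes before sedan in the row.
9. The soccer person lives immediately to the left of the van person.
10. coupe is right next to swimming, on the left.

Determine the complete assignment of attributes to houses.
Solution:

House | Color | Music | Vehicle | Sport
---------------------------------------
  1   | green | rock | coupe | soccer
  2   | blue | jazz | van | swimming
  3   | red | pop | truck | golf
  4   | yellow | classical | sedan | tennis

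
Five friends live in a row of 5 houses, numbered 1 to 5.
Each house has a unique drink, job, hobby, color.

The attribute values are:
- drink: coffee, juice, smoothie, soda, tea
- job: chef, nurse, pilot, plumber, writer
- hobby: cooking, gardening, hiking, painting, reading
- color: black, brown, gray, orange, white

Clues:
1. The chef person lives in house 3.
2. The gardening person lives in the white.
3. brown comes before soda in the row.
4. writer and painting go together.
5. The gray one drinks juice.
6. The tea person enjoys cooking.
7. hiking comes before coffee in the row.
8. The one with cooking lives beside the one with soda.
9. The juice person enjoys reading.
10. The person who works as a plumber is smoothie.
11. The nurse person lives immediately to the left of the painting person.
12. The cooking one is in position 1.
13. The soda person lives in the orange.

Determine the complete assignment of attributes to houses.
Solution:

House | Drink | Job | Hobby | Color
-----------------------------------
  1   | tea | nurse | cooking | brown
  2   | soda | writer | painting | orange
  3   | juice | chef | reading | gray
  4   | smoothie | plumber | hiking | black
  5   | coffee | pilot | gardening | white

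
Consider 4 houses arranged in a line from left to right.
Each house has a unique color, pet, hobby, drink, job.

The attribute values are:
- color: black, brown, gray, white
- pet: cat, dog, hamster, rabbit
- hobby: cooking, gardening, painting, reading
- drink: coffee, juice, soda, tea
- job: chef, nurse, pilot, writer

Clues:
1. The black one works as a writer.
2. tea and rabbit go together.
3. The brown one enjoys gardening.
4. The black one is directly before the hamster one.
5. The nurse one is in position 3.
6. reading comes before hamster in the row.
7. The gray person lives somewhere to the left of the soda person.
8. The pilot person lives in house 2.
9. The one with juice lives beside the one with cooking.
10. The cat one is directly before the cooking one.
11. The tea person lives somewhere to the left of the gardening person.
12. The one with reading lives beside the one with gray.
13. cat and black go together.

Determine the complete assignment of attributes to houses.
Solution:

House | Color | Pet | Hobby | Drink | Job
-----------------------------------------
  1   | black | cat | reading | juice | writer
  2   | gray | hamster | cooking | coffee | pilot
  3   | white | rabbit | painting | tea | nurse
  4   | brown | dog | gardening | soda | chef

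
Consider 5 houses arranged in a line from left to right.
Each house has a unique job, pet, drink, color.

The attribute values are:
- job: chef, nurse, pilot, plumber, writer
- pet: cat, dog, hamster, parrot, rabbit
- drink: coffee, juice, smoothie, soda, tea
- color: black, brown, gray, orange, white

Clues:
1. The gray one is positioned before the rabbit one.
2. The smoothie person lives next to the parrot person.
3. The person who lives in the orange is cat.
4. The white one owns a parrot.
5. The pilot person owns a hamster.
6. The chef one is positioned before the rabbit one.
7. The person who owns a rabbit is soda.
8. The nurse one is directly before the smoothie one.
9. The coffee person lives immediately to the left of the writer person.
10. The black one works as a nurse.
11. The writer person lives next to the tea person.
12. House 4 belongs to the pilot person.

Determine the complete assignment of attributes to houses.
Solution:

House | Job | Pet | Drink | Color
---------------------------------
  1   | nurse | dog | coffee | black
  2   | writer | cat | smoothie | orange
  3   | chef | parrot | tea | white
  4   | pilot | hamster | juice | gray
  5   | plumber | rabbit | soda | brown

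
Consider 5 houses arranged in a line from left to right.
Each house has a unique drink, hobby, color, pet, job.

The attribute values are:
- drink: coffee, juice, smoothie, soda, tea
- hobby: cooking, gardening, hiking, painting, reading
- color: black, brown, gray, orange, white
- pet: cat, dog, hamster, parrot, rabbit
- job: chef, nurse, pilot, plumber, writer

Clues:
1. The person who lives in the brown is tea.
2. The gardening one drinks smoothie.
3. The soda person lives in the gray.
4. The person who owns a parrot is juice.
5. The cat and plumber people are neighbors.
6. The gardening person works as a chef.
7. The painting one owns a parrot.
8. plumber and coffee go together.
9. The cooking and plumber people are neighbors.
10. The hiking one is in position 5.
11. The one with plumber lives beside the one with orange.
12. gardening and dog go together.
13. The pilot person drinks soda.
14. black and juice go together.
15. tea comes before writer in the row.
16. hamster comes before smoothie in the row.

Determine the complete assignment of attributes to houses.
Solution:

House | Drink | Hobby | Color | Pet | Job
-----------------------------------------
  1   | tea | cooking | brown | cat | nurse
  2   | coffee | reading | white | hamster | plumber
  3   | smoothie | gardening | orange | dog | chef
  4   | juice | painting | black | parrot | writer
  5   | soda | hiking | gray | rabbit | pilot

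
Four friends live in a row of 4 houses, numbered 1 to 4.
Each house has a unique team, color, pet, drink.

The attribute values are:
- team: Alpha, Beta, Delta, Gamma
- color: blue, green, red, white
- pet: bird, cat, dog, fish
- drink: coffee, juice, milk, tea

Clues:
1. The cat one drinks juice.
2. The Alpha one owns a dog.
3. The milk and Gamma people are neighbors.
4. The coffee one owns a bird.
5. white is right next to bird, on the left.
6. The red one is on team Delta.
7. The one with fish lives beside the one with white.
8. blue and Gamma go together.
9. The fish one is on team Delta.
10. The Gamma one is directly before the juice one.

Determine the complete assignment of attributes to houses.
Solution:

House | Team | Color | Pet | Drink
----------------------------------
  1   | Delta | red | fish | tea
  2   | Alpha | white | dog | milk
  3   | Gamma | blue | bird | coffee
  4   | Beta | green | cat | juice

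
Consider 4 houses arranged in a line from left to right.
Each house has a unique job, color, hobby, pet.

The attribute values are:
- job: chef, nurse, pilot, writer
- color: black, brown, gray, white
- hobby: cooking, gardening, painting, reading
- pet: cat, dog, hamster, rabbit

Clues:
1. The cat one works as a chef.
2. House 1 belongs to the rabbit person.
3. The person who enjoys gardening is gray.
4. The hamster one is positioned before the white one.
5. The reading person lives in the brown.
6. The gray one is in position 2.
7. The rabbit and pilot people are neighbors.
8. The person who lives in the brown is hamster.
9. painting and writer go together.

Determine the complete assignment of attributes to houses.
Solution:

House | Job | Color | Hobby | Pet
---------------------------------
  1   | writer | black | painting | rabbit
  2   | pilot | gray | gardening | dog
  3   | nurse | brown | reading | hamster
  4   | chef | white | cooking | cat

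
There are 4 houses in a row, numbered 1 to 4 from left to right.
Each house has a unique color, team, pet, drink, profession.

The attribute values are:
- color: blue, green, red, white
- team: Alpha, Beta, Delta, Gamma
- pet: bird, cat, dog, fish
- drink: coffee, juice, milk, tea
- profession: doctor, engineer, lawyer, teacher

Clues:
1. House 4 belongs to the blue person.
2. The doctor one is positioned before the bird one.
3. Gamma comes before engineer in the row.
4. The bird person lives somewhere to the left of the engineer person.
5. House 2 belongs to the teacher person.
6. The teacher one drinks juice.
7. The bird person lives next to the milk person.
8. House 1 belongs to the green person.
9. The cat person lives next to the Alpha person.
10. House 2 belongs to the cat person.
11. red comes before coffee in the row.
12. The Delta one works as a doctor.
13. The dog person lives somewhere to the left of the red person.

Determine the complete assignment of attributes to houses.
Solution:

House | Color | Team | Pet | Drink | Profession
-----------------------------------------------
  1   | green | Delta | dog | tea | doctor
  2   | red | Gamma | cat | juice | teacher
  3   | white | Alpha | bird | coffee | lawyer
  4   | blue | Beta | fish | milk | engineer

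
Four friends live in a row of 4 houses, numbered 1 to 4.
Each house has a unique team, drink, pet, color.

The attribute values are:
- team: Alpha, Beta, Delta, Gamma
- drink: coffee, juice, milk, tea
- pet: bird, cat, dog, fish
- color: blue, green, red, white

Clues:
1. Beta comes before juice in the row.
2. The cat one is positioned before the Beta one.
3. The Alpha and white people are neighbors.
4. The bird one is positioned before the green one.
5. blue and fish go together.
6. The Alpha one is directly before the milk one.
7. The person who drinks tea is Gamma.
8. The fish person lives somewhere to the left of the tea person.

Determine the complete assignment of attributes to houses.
Solution:

House | Team | Drink | Pet | Color
----------------------------------
  1   | Alpha | coffee | cat | red
  2   | Beta | milk | bird | white
  3   | Delta | juice | fish | blue
  4   | Gamma | tea | dog | green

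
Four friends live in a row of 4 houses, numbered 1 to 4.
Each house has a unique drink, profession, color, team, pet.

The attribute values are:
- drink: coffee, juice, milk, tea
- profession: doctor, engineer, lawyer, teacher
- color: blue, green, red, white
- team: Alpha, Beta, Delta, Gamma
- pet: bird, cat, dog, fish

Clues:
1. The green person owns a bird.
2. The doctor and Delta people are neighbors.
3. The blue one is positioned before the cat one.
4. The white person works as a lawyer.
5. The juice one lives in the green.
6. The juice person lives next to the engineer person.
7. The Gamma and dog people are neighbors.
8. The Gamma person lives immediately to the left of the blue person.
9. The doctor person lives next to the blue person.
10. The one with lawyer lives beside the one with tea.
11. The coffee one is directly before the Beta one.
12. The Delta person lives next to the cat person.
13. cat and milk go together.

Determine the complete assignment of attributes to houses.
Solution:

House | Drink | Profession | Color | Team | Pet
-----------------------------------------------
  1   | juice | doctor | green | Gamma | bird
  2   | coffee | engineer | blue | Delta | dog
  3   | milk | lawyer | white | Beta | cat
  4   | tea | teacher | red | Alpha | fish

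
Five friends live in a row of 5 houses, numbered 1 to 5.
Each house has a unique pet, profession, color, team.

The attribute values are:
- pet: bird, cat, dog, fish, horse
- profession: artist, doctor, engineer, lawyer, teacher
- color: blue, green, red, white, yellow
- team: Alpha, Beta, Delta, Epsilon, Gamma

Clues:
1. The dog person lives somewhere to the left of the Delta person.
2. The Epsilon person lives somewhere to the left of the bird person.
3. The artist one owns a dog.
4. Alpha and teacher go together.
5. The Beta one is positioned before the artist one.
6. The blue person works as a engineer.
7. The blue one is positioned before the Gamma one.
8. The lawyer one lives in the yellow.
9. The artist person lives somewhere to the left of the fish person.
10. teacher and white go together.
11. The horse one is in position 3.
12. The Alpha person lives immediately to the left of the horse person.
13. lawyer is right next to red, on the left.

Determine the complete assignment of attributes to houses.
Solution:

House | Pet | Profession | Color | Team
---------------------------------------
  1   | cat | engineer | blue | Epsilon
  2   | bird | teacher | white | Alpha
  3   | horse | lawyer | yellow | Beta
  4   | dog | artist | red | Gamma
  5   | fish | doctor | green | Delta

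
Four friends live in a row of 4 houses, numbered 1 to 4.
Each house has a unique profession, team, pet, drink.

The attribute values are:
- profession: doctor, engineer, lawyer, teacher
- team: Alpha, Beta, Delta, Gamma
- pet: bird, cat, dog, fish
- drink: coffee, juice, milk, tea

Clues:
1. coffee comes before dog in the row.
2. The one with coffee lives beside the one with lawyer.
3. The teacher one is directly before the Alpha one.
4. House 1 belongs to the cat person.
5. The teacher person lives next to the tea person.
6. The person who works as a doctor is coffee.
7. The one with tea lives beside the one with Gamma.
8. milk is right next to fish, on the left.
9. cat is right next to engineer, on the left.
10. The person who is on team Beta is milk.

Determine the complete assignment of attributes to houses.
Solution:

House | Profession | Team | Pet | Drink
---------------------------------------
  1   | teacher | Beta | cat | milk
  2   | engineer | Alpha | fish | tea
  3   | doctor | Gamma | bird | coffee
  4   | lawyer | Delta | dog | juice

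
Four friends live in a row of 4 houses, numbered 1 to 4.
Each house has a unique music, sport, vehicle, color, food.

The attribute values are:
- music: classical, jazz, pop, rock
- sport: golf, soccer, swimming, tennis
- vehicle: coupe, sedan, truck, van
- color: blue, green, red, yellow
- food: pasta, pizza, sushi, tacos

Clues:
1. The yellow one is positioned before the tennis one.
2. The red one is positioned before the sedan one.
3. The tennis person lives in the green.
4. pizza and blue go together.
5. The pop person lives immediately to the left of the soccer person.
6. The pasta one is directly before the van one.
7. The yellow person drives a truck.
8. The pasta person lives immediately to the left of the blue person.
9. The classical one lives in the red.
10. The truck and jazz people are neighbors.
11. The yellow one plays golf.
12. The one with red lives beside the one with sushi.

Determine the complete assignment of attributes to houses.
Solution:

House | Music | Sport | Vehicle | Color | Food
----------------------------------------------
  1   | pop | golf | truck | yellow | pasta
  2   | jazz | soccer | van | blue | pizza
  3   | classical | swimming | coupe | red | tacos
  4   | rock | tennis | sedan | green | sushi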